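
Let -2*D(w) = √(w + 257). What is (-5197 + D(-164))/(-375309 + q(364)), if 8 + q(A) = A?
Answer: 5197/374953 + √93/749906 ≈ 0.013873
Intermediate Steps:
D(w) = -√(257 + w)/2 (D(w) = -√(w + 257)/2 = -√(257 + w)/2)
q(A) = -8 + A
(-5197 + D(-164))/(-375309 + q(364)) = (-5197 - √(257 - 164)/2)/(-375309 + (-8 + 364)) = (-5197 - √93/2)/(-375309 + 356) = (-5197 - √93/2)/(-374953) = (-5197 - √93/2)*(-1/374953) = 5197/374953 + √93/749906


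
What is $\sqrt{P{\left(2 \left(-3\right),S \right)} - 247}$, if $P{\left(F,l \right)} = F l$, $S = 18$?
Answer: $i \sqrt{355} \approx 18.841 i$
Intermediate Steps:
$\sqrt{P{\left(2 \left(-3\right),S \right)} - 247} = \sqrt{2 \left(-3\right) 18 - 247} = \sqrt{\left(-6\right) 18 - 247} = \sqrt{-108 - 247} = \sqrt{-355} = i \sqrt{355}$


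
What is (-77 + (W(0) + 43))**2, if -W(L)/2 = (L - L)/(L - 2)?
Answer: 1156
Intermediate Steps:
W(L) = 0 (W(L) = -2*(L - L)/(L - 2) = -0/(-2 + L) = -2*0 = 0)
(-77 + (W(0) + 43))**2 = (-77 + (0 + 43))**2 = (-77 + 43)**2 = (-34)**2 = 1156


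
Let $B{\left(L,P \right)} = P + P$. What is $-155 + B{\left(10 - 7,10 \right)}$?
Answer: $-135$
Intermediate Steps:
$B{\left(L,P \right)} = 2 P$
$-155 + B{\left(10 - 7,10 \right)} = -155 + 2 \cdot 10 = -155 + 20 = -135$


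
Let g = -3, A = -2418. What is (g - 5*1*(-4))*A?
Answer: -41106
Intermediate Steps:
(g - 5*1*(-4))*A = (-3 - 5*1*(-4))*(-2418) = (-3 - 5*(-4))*(-2418) = (-3 + 20)*(-2418) = 17*(-2418) = -41106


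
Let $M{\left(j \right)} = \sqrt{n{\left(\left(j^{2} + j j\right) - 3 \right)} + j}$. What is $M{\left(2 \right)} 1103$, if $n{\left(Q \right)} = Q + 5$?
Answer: $2206 \sqrt{3} \approx 3820.9$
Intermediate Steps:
$n{\left(Q \right)} = 5 + Q$
$M{\left(j \right)} = \sqrt{2 + j + 2 j^{2}}$ ($M{\left(j \right)} = \sqrt{\left(5 - \left(3 - j^{2} - j j\right)\right) + j} = \sqrt{\left(5 + \left(\left(j^{2} + j^{2}\right) - 3\right)\right) + j} = \sqrt{\left(5 + \left(2 j^{2} - 3\right)\right) + j} = \sqrt{\left(5 + \left(-3 + 2 j^{2}\right)\right) + j} = \sqrt{\left(2 + 2 j^{2}\right) + j} = \sqrt{2 + j + 2 j^{2}}$)
$M{\left(2 \right)} 1103 = \sqrt{2 + 2 + 2 \cdot 2^{2}} \cdot 1103 = \sqrt{2 + 2 + 2 \cdot 4} \cdot 1103 = \sqrt{2 + 2 + 8} \cdot 1103 = \sqrt{12} \cdot 1103 = 2 \sqrt{3} \cdot 1103 = 2206 \sqrt{3}$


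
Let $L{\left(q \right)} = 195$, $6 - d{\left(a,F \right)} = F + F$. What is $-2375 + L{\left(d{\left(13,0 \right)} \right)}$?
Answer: $-2180$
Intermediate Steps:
$d{\left(a,F \right)} = 6 - 2 F$ ($d{\left(a,F \right)} = 6 - \left(F + F\right) = 6 - 2 F$)
$-2375 + L{\left(d{\left(13,0 \right)} \right)} = -2375 + 195 = -2180$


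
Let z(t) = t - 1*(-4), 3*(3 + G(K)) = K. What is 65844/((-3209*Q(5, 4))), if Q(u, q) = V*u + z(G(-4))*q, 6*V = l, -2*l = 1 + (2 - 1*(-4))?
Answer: 263376/54553 ≈ 4.8279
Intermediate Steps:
G(K) = -3 + K/3
z(t) = 4 + t (z(t) = t + 4 = 4 + t)
l = -7/2 (l = -(1 + (2 - 1*(-4)))/2 = -(1 + (2 + 4))/2 = -(1 + 6)/2 = -½*7 = -7/2 ≈ -3.5000)
V = -7/12 (V = (⅙)*(-7/2) = -7/12 ≈ -0.58333)
Q(u, q) = -7*u/12 - q/3 (Q(u, q) = -7*u/12 + (4 + (-3 + (⅓)*(-4)))*q = -7*u/12 + (4 + (-3 - 4/3))*q = -7*u/12 + (4 - 13/3)*q = -7*u/12 - q/3)
65844/((-3209*Q(5, 4))) = 65844/((-3209*(-7/12*5 - ⅓*4))) = 65844/((-3209*(-35/12 - 4/3))) = 65844/((-3209*(-17/4))) = 65844/(54553/4) = 65844*(4/54553) = 263376/54553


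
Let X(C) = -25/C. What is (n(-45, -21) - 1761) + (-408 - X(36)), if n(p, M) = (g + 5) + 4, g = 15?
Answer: -77195/36 ≈ -2144.3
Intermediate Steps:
n(p, M) = 24 (n(p, M) = (15 + 5) + 4 = 20 + 4 = 24)
(n(-45, -21) - 1761) + (-408 - X(36)) = (24 - 1761) + (-408 - (-25)/36) = -1737 + (-408 - (-25)/36) = -1737 + (-408 - 1*(-25/36)) = -1737 + (-408 + 25/36) = -1737 - 14663/36 = -77195/36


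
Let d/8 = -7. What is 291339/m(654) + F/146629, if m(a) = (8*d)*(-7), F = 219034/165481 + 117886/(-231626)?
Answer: 116956922521501069181/1258935079382550976 ≈ 92.901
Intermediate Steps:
d = -56 (d = 8*(-7) = -56)
F = 15613038059/19164851053 (F = 219034*(1/165481) + 117886*(-1/231626) = 219034/165481 - 58943/115813 = 15613038059/19164851053 ≈ 0.81467)
m(a) = 3136 (m(a) = (8*(-56))*(-7) = -448*(-7) = 3136)
291339/m(654) + F/146629 = 291339/3136 + (15613038059/19164851053)/146629 = 291339*(1/3136) + (15613038059/19164851053)*(1/146629) = 291339/3136 + 15613038059/2810122945050337 = 116956922521501069181/1258935079382550976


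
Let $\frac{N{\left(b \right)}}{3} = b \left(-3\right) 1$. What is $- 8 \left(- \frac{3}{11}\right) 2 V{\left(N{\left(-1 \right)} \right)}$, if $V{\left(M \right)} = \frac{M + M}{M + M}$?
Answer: $\frac{48}{11} \approx 4.3636$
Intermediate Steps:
$N{\left(b \right)} = - 9 b$ ($N{\left(b \right)} = 3 b \left(-3\right) 1 = 3 - 3 b 1 = 3 \left(- 3 b\right) = - 9 b$)
$V{\left(M \right)} = 1$ ($V{\left(M \right)} = \frac{2 M}{2 M} = 2 M \frac{1}{2 M} = 1$)
$- 8 \left(- \frac{3}{11}\right) 2 V{\left(N{\left(-1 \right)} \right)} = - 8 \left(- \frac{3}{11}\right) 2 \cdot 1 = - 8 \left(\left(-3\right) \frac{1}{11}\right) 2 \cdot 1 = \left(-8\right) \left(- \frac{3}{11}\right) 2 \cdot 1 = \frac{24}{11} \cdot 2 \cdot 1 = \frac{48}{11} \cdot 1 = \frac{48}{11}$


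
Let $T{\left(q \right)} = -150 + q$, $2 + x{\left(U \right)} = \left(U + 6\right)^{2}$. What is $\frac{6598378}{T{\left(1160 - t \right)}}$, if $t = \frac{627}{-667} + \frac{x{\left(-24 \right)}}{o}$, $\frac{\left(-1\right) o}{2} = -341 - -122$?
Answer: $\frac{481922434797}{73781828} \approx 6531.7$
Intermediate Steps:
$x{\left(U \right)} = -2 + \left(6 + U\right)^{2}$ ($x{\left(U \right)} = -2 + \left(U + 6\right)^{2} = -2 + \left(6 + U\right)^{2}$)
$o = 438$ ($o = - 2 \left(-341 - -122\right) = - 2 \left(-341 + 122\right) = \left(-2\right) \left(-219\right) = 438$)
$t = - \frac{29926}{146073}$ ($t = \frac{627}{-667} + \frac{-2 + \left(6 - 24\right)^{2}}{438} = 627 \left(- \frac{1}{667}\right) + \left(-2 + \left(-18\right)^{2}\right) \frac{1}{438} = - \frac{627}{667} + \left(-2 + 324\right) \frac{1}{438} = - \frac{627}{667} + 322 \cdot \frac{1}{438} = - \frac{627}{667} + \frac{161}{219} = - \frac{29926}{146073} \approx -0.20487$)
$\frac{6598378}{T{\left(1160 - t \right)}} = \frac{6598378}{-150 + \left(1160 - - \frac{29926}{146073}\right)} = \frac{6598378}{-150 + \left(1160 + \frac{29926}{146073}\right)} = \frac{6598378}{-150 + \frac{169474606}{146073}} = \frac{6598378}{\frac{147563656}{146073}} = 6598378 \cdot \frac{146073}{147563656} = \frac{481922434797}{73781828}$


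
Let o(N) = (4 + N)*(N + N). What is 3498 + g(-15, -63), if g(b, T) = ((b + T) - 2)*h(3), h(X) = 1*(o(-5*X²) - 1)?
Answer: -291622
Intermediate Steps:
o(N) = 2*N*(4 + N) (o(N) = (4 + N)*(2*N) = 2*N*(4 + N))
h(X) = -1 - 10*X²*(4 - 5*X²) (h(X) = 1*(2*(-5*X²)*(4 - 5*X²) - 1) = 1*(-10*X²*(4 - 5*X²) - 1) = 1*(-1 - 10*X²*(4 - 5*X²)) = -1 - 10*X²*(4 - 5*X²))
g(b, T) = -7378 + 3689*T + 3689*b (g(b, T) = ((b + T) - 2)*(-1 - 40*3² + 50*3⁴) = ((T + b) - 2)*(-1 - 40*9 + 50*81) = (-2 + T + b)*(-1 - 360 + 4050) = (-2 + T + b)*3689 = -7378 + 3689*T + 3689*b)
3498 + g(-15, -63) = 3498 + (-7378 + 3689*(-63) + 3689*(-15)) = 3498 + (-7378 - 232407 - 55335) = 3498 - 295120 = -291622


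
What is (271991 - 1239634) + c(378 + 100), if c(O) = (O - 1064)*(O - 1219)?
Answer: -533417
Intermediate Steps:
c(O) = (-1219 + O)*(-1064 + O) (c(O) = (-1064 + O)*(-1219 + O) = (-1219 + O)*(-1064 + O))
(271991 - 1239634) + c(378 + 100) = (271991 - 1239634) + (1297016 + (378 + 100)² - 2283*(378 + 100)) = -967643 + (1297016 + 478² - 2283*478) = -967643 + (1297016 + 228484 - 1091274) = -967643 + 434226 = -533417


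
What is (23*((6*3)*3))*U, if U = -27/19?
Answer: -33534/19 ≈ -1764.9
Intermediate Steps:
U = -27/19 (U = -27*1/19 = -27/19 ≈ -1.4211)
(23*((6*3)*3))*U = (23*((6*3)*3))*(-27/19) = (23*(18*3))*(-27/19) = (23*54)*(-27/19) = 1242*(-27/19) = -33534/19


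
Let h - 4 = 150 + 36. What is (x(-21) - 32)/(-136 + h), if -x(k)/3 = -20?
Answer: 14/27 ≈ 0.51852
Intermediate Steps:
x(k) = 60 (x(k) = -3*(-20) = 60)
h = 190 (h = 4 + (150 + 36) = 4 + 186 = 190)
(x(-21) - 32)/(-136 + h) = (60 - 32)/(-136 + 190) = 28/54 = 28*(1/54) = 14/27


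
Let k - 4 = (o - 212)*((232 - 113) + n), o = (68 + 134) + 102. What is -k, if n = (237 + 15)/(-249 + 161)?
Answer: -117574/11 ≈ -10689.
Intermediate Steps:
o = 304 (o = 202 + 102 = 304)
n = -63/22 (n = 252/(-88) = 252*(-1/88) = -63/22 ≈ -2.8636)
k = 117574/11 (k = 4 + (304 - 212)*((232 - 113) - 63/22) = 4 + 92*(119 - 63/22) = 4 + 92*(2555/22) = 4 + 117530/11 = 117574/11 ≈ 10689.)
-k = -1*117574/11 = -117574/11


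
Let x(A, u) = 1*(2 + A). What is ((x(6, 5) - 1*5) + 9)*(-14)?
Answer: -168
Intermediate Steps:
x(A, u) = 2 + A
((x(6, 5) - 1*5) + 9)*(-14) = (((2 + 6) - 1*5) + 9)*(-14) = ((8 - 5) + 9)*(-14) = (3 + 9)*(-14) = 12*(-14) = -168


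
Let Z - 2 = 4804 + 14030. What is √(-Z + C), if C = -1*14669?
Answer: I*√33505 ≈ 183.04*I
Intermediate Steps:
Z = 18836 (Z = 2 + (4804 + 14030) = 2 + 18834 = 18836)
C = -14669
√(-Z + C) = √(-1*18836 - 14669) = √(-18836 - 14669) = √(-33505) = I*√33505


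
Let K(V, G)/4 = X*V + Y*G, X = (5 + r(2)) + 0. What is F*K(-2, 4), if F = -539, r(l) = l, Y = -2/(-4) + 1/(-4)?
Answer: 28028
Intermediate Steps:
Y = ¼ (Y = -2*(-¼) + 1*(-¼) = ½ - ¼ = ¼ ≈ 0.25000)
X = 7 (X = (5 + 2) + 0 = 7 + 0 = 7)
K(V, G) = G + 28*V (K(V, G) = 4*(7*V + G/4) = G + 28*V)
F*K(-2, 4) = -539*(4 + 28*(-2)) = -539*(4 - 56) = -539*(-52) = 28028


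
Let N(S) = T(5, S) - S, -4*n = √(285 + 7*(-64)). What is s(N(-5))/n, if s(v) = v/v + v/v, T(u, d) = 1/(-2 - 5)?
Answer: 8*I*√163/163 ≈ 0.62661*I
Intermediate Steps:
T(u, d) = -⅐ (T(u, d) = 1/(-7) = -⅐)
n = -I*√163/4 (n = -√(285 + 7*(-64))/4 = -√(285 - 448)/4 = -I*√163/4 ≈ -3.1918*I)
N(S) = -⅐ - S
s(v) = 2 (s(v) = 1 + 1 = 2)
s(N(-5))/n = 2/((-I*√163/4)) = 2*(4*I*√163/163) = 8*I*√163/163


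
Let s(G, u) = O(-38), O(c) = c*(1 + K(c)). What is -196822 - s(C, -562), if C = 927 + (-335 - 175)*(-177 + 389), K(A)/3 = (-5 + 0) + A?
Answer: -201686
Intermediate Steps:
K(A) = -15 + 3*A (K(A) = 3*((-5 + 0) + A) = 3*(-5 + A) = -15 + 3*A)
C = -107193 (C = 927 - 510*212 = 927 - 108120 = -107193)
O(c) = c*(-14 + 3*c) (O(c) = c*(1 + (-15 + 3*c)) = c*(-14 + 3*c))
s(G, u) = 4864 (s(G, u) = -38*(-14 + 3*(-38)) = -38*(-14 - 114) = -38*(-128) = 4864)
-196822 - s(C, -562) = -196822 - 1*4864 = -196822 - 4864 = -201686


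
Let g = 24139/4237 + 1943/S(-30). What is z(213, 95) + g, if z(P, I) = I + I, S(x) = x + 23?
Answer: -2428308/29659 ≈ -81.874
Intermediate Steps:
S(x) = 23 + x
z(P, I) = 2*I
g = -8063518/29659 (g = 24139/4237 + 1943/(23 - 30) = 24139*(1/4237) + 1943/(-7) = 24139/4237 + 1943*(-1/7) = 24139/4237 - 1943/7 = -8063518/29659 ≈ -271.87)
z(213, 95) + g = 2*95 - 8063518/29659 = 190 - 8063518/29659 = -2428308/29659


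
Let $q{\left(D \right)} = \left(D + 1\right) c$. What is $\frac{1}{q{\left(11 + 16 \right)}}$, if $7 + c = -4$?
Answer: $- \frac{1}{308} \approx -0.0032468$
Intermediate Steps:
$c = -11$ ($c = -7 - 4 = -11$)
$q{\left(D \right)} = -11 - 11 D$ ($q{\left(D \right)} = \left(D + 1\right) \left(-11\right) = \left(1 + D\right) \left(-11\right) = -11 - 11 D$)
$\frac{1}{q{\left(11 + 16 \right)}} = \frac{1}{-11 - 11 \left(11 + 16\right)} = \frac{1}{-11 - 297} = \frac{1}{-308} = - \frac{1}{308}$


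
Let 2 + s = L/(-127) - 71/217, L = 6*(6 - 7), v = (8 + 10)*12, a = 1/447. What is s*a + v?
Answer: 2660813735/12318873 ≈ 215.99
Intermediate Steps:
a = 1/447 ≈ 0.0022371
v = 216 (v = 18*12 = 216)
L = -6 (L = 6*(-1) = -6)
s = -62833/27559 (s = -2 + (-6/(-127) - 71/217) = -2 + (-6*(-1/127) - 71*1/217) = -2 + (6/127 - 71/217) = -2 - 7715/27559 = -62833/27559 ≈ -2.2799)
s*a + v = -62833/27559*1/447 + 216 = -62833/12318873 + 216 = 2660813735/12318873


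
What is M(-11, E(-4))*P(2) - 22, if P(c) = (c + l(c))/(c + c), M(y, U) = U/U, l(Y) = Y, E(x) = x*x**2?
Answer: -21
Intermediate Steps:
E(x) = x**3
M(y, U) = 1
P(c) = 1 (P(c) = (c + c)/(c + c) = (2*c)/((2*c)) = (2*c)*(1/(2*c)) = 1)
M(-11, E(-4))*P(2) - 22 = 1*1 - 22 = 1 - 22 = -21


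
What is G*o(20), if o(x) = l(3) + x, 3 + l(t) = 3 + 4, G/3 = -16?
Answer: -1152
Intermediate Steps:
G = -48 (G = 3*(-16) = -48)
l(t) = 4 (l(t) = -3 + (3 + 4) = -3 + 7 = 4)
o(x) = 4 + x
G*o(20) = -48*(4 + 20) = -48*24 = -1152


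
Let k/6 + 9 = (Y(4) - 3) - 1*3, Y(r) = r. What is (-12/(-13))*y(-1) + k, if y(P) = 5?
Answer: -798/13 ≈ -61.385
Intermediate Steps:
k = -66 (k = -54 + 6*((4 - 3) - 1*3) = -54 + 6*(1 - 3) = -54 + 6*(-2) = -54 - 12 = -66)
(-12/(-13))*y(-1) + k = -12/(-13)*5 - 66 = -12*(-1/13)*5 - 66 = (12/13)*5 - 66 = 60/13 - 66 = -798/13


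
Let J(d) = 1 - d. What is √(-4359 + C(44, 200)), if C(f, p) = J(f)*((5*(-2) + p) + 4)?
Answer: I*√12701 ≈ 112.7*I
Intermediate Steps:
C(f, p) = (1 - f)*(-6 + p) (C(f, p) = (1 - f)*((5*(-2) + p) + 4) = (1 - f)*((-10 + p) + 4) = (1 - f)*(-6 + p))
√(-4359 + C(44, 200)) = √(-4359 - (-1 + 44)*(-6 + 200)) = √(-4359 - 1*43*194) = √(-4359 - 8342) = √(-12701) = I*√12701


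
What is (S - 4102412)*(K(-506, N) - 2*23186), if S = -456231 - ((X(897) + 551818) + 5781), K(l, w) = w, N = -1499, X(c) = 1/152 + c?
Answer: 37234309330359/152 ≈ 2.4496e+11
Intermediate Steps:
X(c) = 1/152 + c
S = -154238505/152 (S = -456231 - (((1/152 + 897) + 551818) + 5781) = -456231 - ((136345/152 + 551818) + 5781) = -456231 - (84012681/152 + 5781) = -456231 - 1*84891393/152 = -456231 - 84891393/152 = -154238505/152 ≈ -1.0147e+6)
(S - 4102412)*(K(-506, N) - 2*23186) = (-154238505/152 - 4102412)*(-1499 - 2*23186) = -777805129*(-1499 - 46372)/152 = -777805129/152*(-47871) = 37234309330359/152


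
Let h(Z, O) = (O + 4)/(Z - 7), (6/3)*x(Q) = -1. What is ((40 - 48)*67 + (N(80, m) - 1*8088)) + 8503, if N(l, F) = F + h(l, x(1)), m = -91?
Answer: -30945/146 ≈ -211.95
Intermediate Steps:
x(Q) = -1/2 (x(Q) = (1/2)*(-1) = -1/2)
h(Z, O) = (4 + O)/(-7 + Z)
N(l, F) = F + 7/(2*(-7 + l)) (N(l, F) = F + (4 - 1/2)/(-7 + l) = F + (7/2)/(-7 + l) = F + 7/(2*(-7 + l)))
((40 - 48)*67 + (N(80, m) - 1*8088)) + 8503 = ((40 - 48)*67 + ((7/2 - 91*(-7 + 80))/(-7 + 80) - 1*8088)) + 8503 = (-8*67 + ((7/2 - 91*73)/73 - 8088)) + 8503 = (-536 + ((7/2 - 6643)/73 - 8088)) + 8503 = (-536 + ((1/73)*(-13279/2) - 8088)) + 8503 = (-536 + (-13279/146 - 8088)) + 8503 = (-536 - 1194127/146) + 8503 = -1272383/146 + 8503 = -30945/146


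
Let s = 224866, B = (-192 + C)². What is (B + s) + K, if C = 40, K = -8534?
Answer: 239436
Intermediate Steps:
B = 23104 (B = (-192 + 40)² = (-152)² = 23104)
(B + s) + K = (23104 + 224866) - 8534 = 247970 - 8534 = 239436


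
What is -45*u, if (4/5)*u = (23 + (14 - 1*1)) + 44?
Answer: -4500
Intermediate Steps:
u = 100 (u = 5*((23 + (14 - 1*1)) + 44)/4 = 5*((23 + (14 - 1)) + 44)/4 = 5*((23 + 13) + 44)/4 = 5*(36 + 44)/4 = (5/4)*80 = 100)
-45*u = -45*100 = -4500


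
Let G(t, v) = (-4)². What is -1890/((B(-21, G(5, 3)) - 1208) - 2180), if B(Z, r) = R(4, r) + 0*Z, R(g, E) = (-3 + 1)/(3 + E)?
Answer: 5985/10729 ≈ 0.55783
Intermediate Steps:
G(t, v) = 16
R(g, E) = -2/(3 + E)
B(Z, r) = -2/(3 + r) (B(Z, r) = -2/(3 + r) + 0*Z = -2/(3 + r) + 0 = -2/(3 + r))
-1890/((B(-21, G(5, 3)) - 1208) - 2180) = -1890/((-2/(3 + 16) - 1208) - 2180) = -1890/((-2/19 - 1208) - 2180) = -1890/(-22954/19 - 2180) = -1890/(-64374/19) = -1890*(-19/64374) = 5985/10729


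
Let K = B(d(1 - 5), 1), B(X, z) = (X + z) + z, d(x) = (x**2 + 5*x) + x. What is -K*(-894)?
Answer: -5364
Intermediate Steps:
d(x) = x**2 + 6*x
B(X, z) = X + 2*z
K = -6 (K = (1 - 5)*(6 + (1 - 5)) + 2*1 = -4*(6 - 4) + 2 = -4*2 + 2 = -8 + 2 = -6)
-K*(-894) = -(-6)*(-894) = -1*5364 = -5364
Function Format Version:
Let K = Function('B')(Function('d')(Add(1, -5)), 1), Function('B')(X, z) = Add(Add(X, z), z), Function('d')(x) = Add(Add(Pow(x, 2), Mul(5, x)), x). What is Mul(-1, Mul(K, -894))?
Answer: -5364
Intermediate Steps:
Function('d')(x) = Add(Pow(x, 2), Mul(6, x))
Function('B')(X, z) = Add(X, Mul(2, z))
K = -6 (K = Add(Mul(Add(1, -5), Add(6, Add(1, -5))), Mul(2, 1)) = Add(Mul(-4, Add(6, -4)), 2) = Add(Mul(-4, 2), 2) = Add(-8, 2) = -6)
Mul(-1, Mul(K, -894)) = Mul(-1, Mul(-6, -894)) = Mul(-1, 5364) = -5364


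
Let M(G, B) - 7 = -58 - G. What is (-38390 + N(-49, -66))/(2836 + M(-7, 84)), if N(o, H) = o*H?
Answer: -8789/698 ≈ -12.592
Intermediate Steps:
N(o, H) = H*o
M(G, B) = -51 - G (M(G, B) = 7 + (-58 - G) = -51 - G)
(-38390 + N(-49, -66))/(2836 + M(-7, 84)) = (-38390 - 66*(-49))/(2836 + (-51 - 1*(-7))) = (-38390 + 3234)/(2836 + (-51 + 7)) = -35156/(2836 - 44) = -35156/2792 = -35156*1/2792 = -8789/698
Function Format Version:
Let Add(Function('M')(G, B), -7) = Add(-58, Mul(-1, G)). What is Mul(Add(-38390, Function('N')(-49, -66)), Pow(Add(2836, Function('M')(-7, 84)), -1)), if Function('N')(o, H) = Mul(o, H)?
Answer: Rational(-8789, 698) ≈ -12.592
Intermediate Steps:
Function('N')(o, H) = Mul(H, o)
Function('M')(G, B) = Add(-51, Mul(-1, G)) (Function('M')(G, B) = Add(7, Add(-58, Mul(-1, G))) = Add(-51, Mul(-1, G)))
Mul(Add(-38390, Function('N')(-49, -66)), Pow(Add(2836, Function('M')(-7, 84)), -1)) = Mul(Add(-38390, Mul(-66, -49)), Pow(Add(2836, Add(-51, Mul(-1, -7))), -1)) = Mul(Add(-38390, 3234), Pow(Add(2836, Add(-51, 7)), -1)) = Mul(-35156, Pow(Add(2836, -44), -1)) = Mul(-35156, Pow(2792, -1)) = Mul(-35156, Rational(1, 2792)) = Rational(-8789, 698)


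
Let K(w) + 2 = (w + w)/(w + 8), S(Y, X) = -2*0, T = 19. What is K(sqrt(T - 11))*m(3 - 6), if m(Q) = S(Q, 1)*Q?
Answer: 0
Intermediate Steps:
S(Y, X) = 0
m(Q) = 0 (m(Q) = 0*Q = 0)
K(w) = -2 + 2*w/(8 + w) (K(w) = -2 + (w + w)/(w + 8) = -2 + (2*w)/(8 + w) = -2 + 2*w/(8 + w))
K(sqrt(T - 11))*m(3 - 6) = -16/(8 + sqrt(19 - 11))*0 = -16/(8 + sqrt(8))*0 = -16/(8 + 2*sqrt(2))*0 = 0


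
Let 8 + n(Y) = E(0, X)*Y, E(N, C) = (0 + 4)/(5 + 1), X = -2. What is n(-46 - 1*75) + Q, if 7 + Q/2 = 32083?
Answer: 192190/3 ≈ 64063.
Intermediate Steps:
E(N, C) = 2/3 (E(N, C) = 4/6 = 4*(1/6) = 2/3)
Q = 64152 (Q = -14 + 2*32083 = -14 + 64166 = 64152)
n(Y) = -8 + 2*Y/3
n(-46 - 1*75) + Q = (-8 + 2*(-46 - 1*75)/3) + 64152 = (-8 + 2*(-46 - 75)/3) + 64152 = (-8 + (2/3)*(-121)) + 64152 = (-8 - 242/3) + 64152 = -266/3 + 64152 = 192190/3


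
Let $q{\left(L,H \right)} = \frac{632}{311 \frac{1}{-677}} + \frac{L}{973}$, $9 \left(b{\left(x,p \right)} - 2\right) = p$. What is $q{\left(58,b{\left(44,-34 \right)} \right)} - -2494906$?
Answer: $\frac{754549746684}{302603} \approx 2.4935 \cdot 10^{6}$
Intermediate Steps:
$b{\left(x,p \right)} = 2 + \frac{p}{9}$
$q{\left(L,H \right)} = - \frac{427864}{311} + \frac{L}{973}$ ($q{\left(L,H \right)} = \frac{632}{311 \left(- \frac{1}{677}\right)} + L \frac{1}{973} = \frac{632}{- \frac{311}{677}} + \frac{L}{973} = 632 \left(- \frac{677}{311}\right) + \frac{L}{973} = - \frac{427864}{311} + \frac{L}{973}$)
$q{\left(58,b{\left(44,-34 \right)} \right)} - -2494906 = \left(- \frac{427864}{311} + \frac{1}{973} \cdot 58\right) - -2494906 = \left(- \frac{427864}{311} + \frac{58}{973}\right) + 2494906 = - \frac{416293634}{302603} + 2494906 = \frac{754549746684}{302603}$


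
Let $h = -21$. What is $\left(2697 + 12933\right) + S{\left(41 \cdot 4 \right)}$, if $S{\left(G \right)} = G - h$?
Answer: $15815$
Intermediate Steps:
$S{\left(G \right)} = 21 + G$ ($S{\left(G \right)} = G - -21 = G + 21 = 21 + G$)
$\left(2697 + 12933\right) + S{\left(41 \cdot 4 \right)} = \left(2697 + 12933\right) + \left(21 + 41 \cdot 4\right) = 15630 + \left(21 + 164\right) = 15630 + 185 = 15815$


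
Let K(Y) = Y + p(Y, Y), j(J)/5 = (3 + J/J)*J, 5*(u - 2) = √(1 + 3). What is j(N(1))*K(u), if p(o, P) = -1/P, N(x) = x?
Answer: 119/3 ≈ 39.667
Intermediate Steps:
u = 12/5 (u = 2 + √(1 + 3)/5 = 2 + √4/5 = 2 + (⅕)*2 = 2 + ⅖ = 12/5 ≈ 2.4000)
j(J) = 20*J (j(J) = 5*((3 + J/J)*J) = 5*((3 + 1)*J) = 5*(4*J) = 20*J)
K(Y) = Y - 1/Y
j(N(1))*K(u) = (20*1)*(12/5 - 1/12/5) = 20*(12/5 - 1*5/12) = 20*(12/5 - 5/12) = 20*(119/60) = 119/3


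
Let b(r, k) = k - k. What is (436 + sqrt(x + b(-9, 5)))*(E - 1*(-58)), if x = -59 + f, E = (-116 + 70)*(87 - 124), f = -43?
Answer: 767360 + 1760*I*sqrt(102) ≈ 7.6736e+5 + 17775.0*I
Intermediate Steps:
b(r, k) = 0
E = 1702 (E = -46*(-37) = 1702)
x = -102 (x = -59 - 43 = -102)
(436 + sqrt(x + b(-9, 5)))*(E - 1*(-58)) = (436 + sqrt(-102 + 0))*(1702 - 1*(-58)) = (436 + sqrt(-102))*(1702 + 58) = (436 + I*sqrt(102))*1760 = 767360 + 1760*I*sqrt(102)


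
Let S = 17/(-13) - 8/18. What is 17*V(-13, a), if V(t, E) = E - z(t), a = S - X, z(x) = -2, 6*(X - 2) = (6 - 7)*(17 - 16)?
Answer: -6307/234 ≈ -26.953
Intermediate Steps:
X = 11/6 (X = 2 + ((6 - 7)*(17 - 16))/6 = 2 + (-1*1)/6 = 2 + (⅙)*(-1) = 2 - ⅙ = 11/6 ≈ 1.8333)
S = -205/117 (S = 17*(-1/13) - 8*1/18 = -17/13 - 4/9 = -205/117 ≈ -1.7521)
a = -839/234 (a = -205/117 - 1*11/6 = -205/117 - 11/6 = -839/234 ≈ -3.5855)
V(t, E) = 2 + E (V(t, E) = E - 1*(-2) = E + 2 = 2 + E)
17*V(-13, a) = 17*(2 - 839/234) = 17*(-371/234) = -6307/234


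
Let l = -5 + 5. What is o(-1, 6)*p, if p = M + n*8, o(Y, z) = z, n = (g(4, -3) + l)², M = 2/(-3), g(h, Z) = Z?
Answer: 428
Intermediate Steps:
l = 0
M = -⅔ (M = 2*(-⅓) = -⅔ ≈ -0.66667)
n = 9 (n = (-3 + 0)² = (-3)² = 9)
p = 214/3 (p = -⅔ + 9*8 = -⅔ + 72 = 214/3 ≈ 71.333)
o(-1, 6)*p = 6*(214/3) = 428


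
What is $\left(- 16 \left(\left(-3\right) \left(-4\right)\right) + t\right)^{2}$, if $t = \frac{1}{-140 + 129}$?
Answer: $\frac{4464769}{121} \approx 36899.0$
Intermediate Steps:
$t = - \frac{1}{11}$ ($t = \frac{1}{-11} = - \frac{1}{11} \approx -0.090909$)
$\left(- 16 \left(\left(-3\right) \left(-4\right)\right) + t\right)^{2} = \left(- 16 \left(\left(-3\right) \left(-4\right)\right) - \frac{1}{11}\right)^{2} = \left(\left(-16\right) 12 - \frac{1}{11}\right)^{2} = \left(-192 - \frac{1}{11}\right)^{2} = \left(- \frac{2113}{11}\right)^{2} = \frac{4464769}{121}$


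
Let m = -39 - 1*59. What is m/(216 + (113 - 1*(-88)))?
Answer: -98/417 ≈ -0.23501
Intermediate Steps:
m = -98 (m = -39 - 59 = -98)
m/(216 + (113 - 1*(-88))) = -98/(216 + (113 - 1*(-88))) = -98/(216 + (113 + 88)) = -98/(216 + 201) = -98/417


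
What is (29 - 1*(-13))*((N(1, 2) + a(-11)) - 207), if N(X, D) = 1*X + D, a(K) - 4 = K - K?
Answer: -8400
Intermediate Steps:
a(K) = 4 (a(K) = 4 + (K - K) = 4 + 0 = 4)
N(X, D) = D + X (N(X, D) = X + D = D + X)
(29 - 1*(-13))*((N(1, 2) + a(-11)) - 207) = (29 - 1*(-13))*(((2 + 1) + 4) - 207) = (29 + 13)*((3 + 4) - 207) = 42*(7 - 207) = 42*(-200) = -8400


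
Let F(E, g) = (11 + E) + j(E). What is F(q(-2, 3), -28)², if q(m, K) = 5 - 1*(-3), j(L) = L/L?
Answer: 400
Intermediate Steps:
j(L) = 1
q(m, K) = 8 (q(m, K) = 5 + 3 = 8)
F(E, g) = 12 + E (F(E, g) = (11 + E) + 1 = 12 + E)
F(q(-2, 3), -28)² = (12 + 8)² = 20² = 400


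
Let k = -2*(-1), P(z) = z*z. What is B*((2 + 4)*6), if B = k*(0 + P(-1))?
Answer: 72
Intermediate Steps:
P(z) = z²
k = 2
B = 2 (B = 2*(0 + (-1)²) = 2*(0 + 1) = 2*1 = 2)
B*((2 + 4)*6) = 2*((2 + 4)*6) = 2*(6*6) = 2*36 = 72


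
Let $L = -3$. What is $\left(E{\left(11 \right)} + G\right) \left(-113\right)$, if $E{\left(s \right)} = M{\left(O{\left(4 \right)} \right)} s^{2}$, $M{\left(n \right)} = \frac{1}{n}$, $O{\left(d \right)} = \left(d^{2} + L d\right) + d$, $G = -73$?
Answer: $\frac{52319}{8} \approx 6539.9$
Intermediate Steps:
$O{\left(d \right)} = d^{2} - 2 d$ ($O{\left(d \right)} = \left(d^{2} - 3 d\right) + d = d^{2} - 2 d$)
$E{\left(s \right)} = \frac{s^{2}}{8}$ ($E{\left(s \right)} = \frac{s^{2}}{4 \left(-2 + 4\right)} = \frac{s^{2}}{4 \cdot 2} = \frac{s^{2}}{8}$)
$\left(E{\left(11 \right)} + G\right) \left(-113\right) = \left(\frac{11^{2}}{8} - 73\right) \left(-113\right) = \left(\frac{1}{8} \cdot 121 - 73\right) \left(-113\right) = \left(\frac{121}{8} - 73\right) \left(-113\right) = \left(- \frac{463}{8}\right) \left(-113\right) = \frac{52319}{8}$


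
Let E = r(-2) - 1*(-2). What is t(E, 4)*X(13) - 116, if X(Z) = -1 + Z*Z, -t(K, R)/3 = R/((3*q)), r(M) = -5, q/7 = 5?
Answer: -676/5 ≈ -135.20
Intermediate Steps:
q = 35 (q = 7*5 = 35)
E = -3 (E = -5 - 1*(-2) = -5 + 2 = -3)
t(K, R) = -R/35 (t(K, R) = -3*R/(3*35) = -3*R/105 = -R/35)
X(Z) = -1 + Z²
t(E, 4)*X(13) - 116 = (-1/35*4)*(-1 + 13²) - 116 = -4*(-1 + 169)/35 - 116 = -4/35*168 - 116 = -96/5 - 116 = -676/5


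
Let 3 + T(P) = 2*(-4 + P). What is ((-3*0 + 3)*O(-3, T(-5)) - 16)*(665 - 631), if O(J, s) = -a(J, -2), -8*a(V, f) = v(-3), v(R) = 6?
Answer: -935/2 ≈ -467.50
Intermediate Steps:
a(V, f) = -3/4 (a(V, f) = -1/8*6 = -3/4)
T(P) = -11 + 2*P (T(P) = -3 + 2*(-4 + P) = -3 + (-8 + 2*P) = -11 + 2*P)
O(J, s) = 3/4 (O(J, s) = -1*(-3/4) = 3/4)
((-3*0 + 3)*O(-3, T(-5)) - 16)*(665 - 631) = ((-3*0 + 3)*(3/4) - 16)*(665 - 631) = ((0 + 3)*(3/4) - 16)*34 = (3*(3/4) - 16)*34 = (9/4 - 16)*34 = -55/4*34 = -935/2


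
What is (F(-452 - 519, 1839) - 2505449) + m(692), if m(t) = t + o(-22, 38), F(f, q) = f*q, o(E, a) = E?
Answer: -4290448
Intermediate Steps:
m(t) = -22 + t (m(t) = t - 22 = -22 + t)
(F(-452 - 519, 1839) - 2505449) + m(692) = ((-452 - 519)*1839 - 2505449) + (-22 + 692) = (-971*1839 - 2505449) + 670 = (-1785669 - 2505449) + 670 = -4291118 + 670 = -4290448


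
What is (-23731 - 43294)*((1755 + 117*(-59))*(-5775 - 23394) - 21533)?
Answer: -10063165604975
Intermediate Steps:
(-23731 - 43294)*((1755 + 117*(-59))*(-5775 - 23394) - 21533) = -67025*((1755 - 6903)*(-29169) - 21533) = -67025*(-5148*(-29169) - 21533) = -67025*(150162012 - 21533) = -67025*150140479 = -10063165604975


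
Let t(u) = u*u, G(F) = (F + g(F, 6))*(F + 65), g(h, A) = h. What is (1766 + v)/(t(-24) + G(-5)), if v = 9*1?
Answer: -1775/24 ≈ -73.958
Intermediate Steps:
v = 9
G(F) = 2*F*(65 + F) (G(F) = (F + F)*(F + 65) = (2*F)*(65 + F) = 2*F*(65 + F))
t(u) = u**2
(1766 + v)/(t(-24) + G(-5)) = (1766 + 9)/((-24)**2 + 2*(-5)*(65 - 5)) = 1775/(576 + 2*(-5)*60) = 1775/(576 - 600) = 1775/(-24) = 1775*(-1/24) = -1775/24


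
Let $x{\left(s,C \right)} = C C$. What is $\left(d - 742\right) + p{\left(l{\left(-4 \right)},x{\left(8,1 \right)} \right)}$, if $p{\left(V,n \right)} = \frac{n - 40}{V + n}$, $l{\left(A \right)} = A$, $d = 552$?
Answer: $-177$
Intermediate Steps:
$x{\left(s,C \right)} = C^{2}$
$p{\left(V,n \right)} = \frac{-40 + n}{V + n}$
$\left(d - 742\right) + p{\left(l{\left(-4 \right)},x{\left(8,1 \right)} \right)} = \left(552 - 742\right) + \frac{-40 + 1^{2}}{-4 + 1^{2}} = -190 + \frac{-40 + 1}{-4 + 1} = -190 + \frac{1}{-3} \left(-39\right) = -190 - -13 = -190 + 13 = -177$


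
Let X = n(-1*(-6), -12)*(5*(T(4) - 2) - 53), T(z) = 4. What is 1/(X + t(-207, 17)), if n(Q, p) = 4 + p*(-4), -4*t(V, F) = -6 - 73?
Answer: -4/8865 ≈ -0.00045121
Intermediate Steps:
t(V, F) = 79/4 (t(V, F) = -(-6 - 73)/4 = -¼*(-79) = 79/4)
n(Q, p) = 4 - 4*p
X = -2236 (X = (4 - 4*(-12))*(5*(4 - 2) - 53) = (4 + 48)*(5*2 - 53) = 52*(10 - 53) = 52*(-43) = -2236)
1/(X + t(-207, 17)) = 1/(-2236 + 79/4) = 1/(-8865/4) = -4/8865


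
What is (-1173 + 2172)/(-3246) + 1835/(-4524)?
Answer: -1745981/2447484 ≈ -0.71338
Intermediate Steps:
(-1173 + 2172)/(-3246) + 1835/(-4524) = 999*(-1/3246) + 1835*(-1/4524) = -333/1082 - 1835/4524 = -1745981/2447484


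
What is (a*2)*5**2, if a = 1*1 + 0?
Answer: 50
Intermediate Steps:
a = 1 (a = 1 + 0 = 1)
(a*2)*5**2 = (1*2)*5**2 = 2*25 = 50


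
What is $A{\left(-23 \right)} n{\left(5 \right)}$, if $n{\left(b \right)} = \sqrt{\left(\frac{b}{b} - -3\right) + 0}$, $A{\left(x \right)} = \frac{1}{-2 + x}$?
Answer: $- \frac{2}{25} \approx -0.08$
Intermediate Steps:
$n{\left(b \right)} = 2$ ($n{\left(b \right)} = \sqrt{\left(1 + 3\right) + 0} = \sqrt{4 + 0} = \sqrt{4} = 2$)
$A{\left(-23 \right)} n{\left(5 \right)} = \frac{1}{-2 - 23} \cdot 2 = \frac{1}{-25} \cdot 2 = \left(- \frac{1}{25}\right) 2 = - \frac{2}{25}$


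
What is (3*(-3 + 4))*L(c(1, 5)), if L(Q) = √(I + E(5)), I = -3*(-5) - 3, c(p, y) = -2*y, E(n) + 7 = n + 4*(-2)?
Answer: 3*√2 ≈ 4.2426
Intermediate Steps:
E(n) = -15 + n (E(n) = -7 + (n + 4*(-2)) = -7 + (n - 8) = -7 + (-8 + n) = -15 + n)
I = 12 (I = 15 - 3 = 12)
L(Q) = √2 (L(Q) = √(12 + (-15 + 5)) = √(12 - 10) = √2)
(3*(-3 + 4))*L(c(1, 5)) = (3*(-3 + 4))*√2 = (3*1)*√2 = 3*√2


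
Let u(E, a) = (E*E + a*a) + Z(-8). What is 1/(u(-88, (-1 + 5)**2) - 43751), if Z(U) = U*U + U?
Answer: -1/35695 ≈ -2.8015e-5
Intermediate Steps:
Z(U) = U + U**2 (Z(U) = U**2 + U = U + U**2)
u(E, a) = 56 + E**2 + a**2 (u(E, a) = (E*E + a*a) - 8*(1 - 8) = (E**2 + a**2) - 8*(-7) = (E**2 + a**2) + 56 = 56 + E**2 + a**2)
1/(u(-88, (-1 + 5)**2) - 43751) = 1/((56 + (-88)**2 + ((-1 + 5)**2)**2) - 43751) = 1/((56 + 7744 + (4**2)**2) - 43751) = 1/((56 + 7744 + 16**2) - 43751) = 1/((56 + 7744 + 256) - 43751) = 1/(8056 - 43751) = 1/(-35695) = -1/35695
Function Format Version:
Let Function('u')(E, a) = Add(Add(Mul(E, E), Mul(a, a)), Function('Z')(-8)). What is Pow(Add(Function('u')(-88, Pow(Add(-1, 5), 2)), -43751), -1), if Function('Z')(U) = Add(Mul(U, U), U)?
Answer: Rational(-1, 35695) ≈ -2.8015e-5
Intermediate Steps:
Function('Z')(U) = Add(U, Pow(U, 2)) (Function('Z')(U) = Add(Pow(U, 2), U) = Add(U, Pow(U, 2)))
Function('u')(E, a) = Add(56, Pow(E, 2), Pow(a, 2)) (Function('u')(E, a) = Add(Add(Mul(E, E), Mul(a, a)), Mul(-8, Add(1, -8))) = Add(Add(Pow(E, 2), Pow(a, 2)), Mul(-8, -7)) = Add(Add(Pow(E, 2), Pow(a, 2)), 56) = Add(56, Pow(E, 2), Pow(a, 2)))
Pow(Add(Function('u')(-88, Pow(Add(-1, 5), 2)), -43751), -1) = Pow(Add(Add(56, Pow(-88, 2), Pow(Pow(Add(-1, 5), 2), 2)), -43751), -1) = Pow(Add(Add(56, 7744, Pow(Pow(4, 2), 2)), -43751), -1) = Pow(Add(Add(56, 7744, Pow(16, 2)), -43751), -1) = Pow(Add(Add(56, 7744, 256), -43751), -1) = Pow(Add(8056, -43751), -1) = Pow(-35695, -1) = Rational(-1, 35695)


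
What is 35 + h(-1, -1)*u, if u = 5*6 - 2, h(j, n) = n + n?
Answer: -21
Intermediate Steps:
h(j, n) = 2*n
u = 28 (u = 30 - 2 = 28)
35 + h(-1, -1)*u = 35 + (2*(-1))*28 = 35 - 2*28 = 35 - 56 = -21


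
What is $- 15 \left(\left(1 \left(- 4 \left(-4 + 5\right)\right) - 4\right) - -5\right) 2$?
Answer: $90$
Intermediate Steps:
$- 15 \left(\left(1 \left(- 4 \left(-4 + 5\right)\right) - 4\right) - -5\right) 2 = - 15 \left(\left(1 \left(\left(-4\right) 1\right) - 4\right) + 5\right) 2 = - 15 \left(\left(1 \left(-4\right) - 4\right) + 5\right) 2 = - 15 \left(\left(-4 - 4\right) + 5\right) 2 = - 15 \left(-8 + 5\right) 2 = \left(-15\right) \left(-3\right) 2 = 45 \cdot 2 = 90$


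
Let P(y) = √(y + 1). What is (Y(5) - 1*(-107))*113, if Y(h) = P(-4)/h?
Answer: 12091 + 113*I*√3/5 ≈ 12091.0 + 39.144*I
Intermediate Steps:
P(y) = √(1 + y)
Y(h) = I*√3/h (Y(h) = √(1 - 4)/h = √(-3)/h = (I*√3)/h = I*√3/h)
(Y(5) - 1*(-107))*113 = (I*√3/5 - 1*(-107))*113 = (I*√3*(⅕) + 107)*113 = (I*√3/5 + 107)*113 = (107 + I*√3/5)*113 = 12091 + 113*I*√3/5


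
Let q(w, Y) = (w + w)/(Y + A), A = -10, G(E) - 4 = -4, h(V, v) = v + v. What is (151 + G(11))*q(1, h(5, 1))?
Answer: -151/4 ≈ -37.750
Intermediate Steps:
h(V, v) = 2*v
G(E) = 0 (G(E) = 4 - 4 = 0)
q(w, Y) = 2*w/(-10 + Y) (q(w, Y) = (w + w)/(Y - 10) = (2*w)/(-10 + Y) = 2*w/(-10 + Y))
(151 + G(11))*q(1, h(5, 1)) = (151 + 0)*(2*1/(-10 + 2*1)) = 151*(2*1/(-10 + 2)) = 151*(2*1/(-8)) = 151*(2*1*(-⅛)) = 151*(-¼) = -151/4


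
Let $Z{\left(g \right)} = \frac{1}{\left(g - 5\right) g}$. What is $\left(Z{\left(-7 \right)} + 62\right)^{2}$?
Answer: $\frac{27133681}{7056} \approx 3845.5$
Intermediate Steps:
$Z{\left(g \right)} = \frac{1}{g \left(-5 + g\right)}$ ($Z{\left(g \right)} = \frac{1}{\left(-5 + g\right) g} = \frac{1}{g \left(-5 + g\right)}$)
$\left(Z{\left(-7 \right)} + 62\right)^{2} = \left(\frac{1}{\left(-7\right) \left(-5 - 7\right)} + 62\right)^{2} = \left(- \frac{1}{7 \left(-12\right)} + 62\right)^{2} = \left(\left(- \frac{1}{7}\right) \left(- \frac{1}{12}\right) + 62\right)^{2} = \left(\frac{1}{84} + 62\right)^{2} = \left(\frac{5209}{84}\right)^{2} = \frac{27133681}{7056}$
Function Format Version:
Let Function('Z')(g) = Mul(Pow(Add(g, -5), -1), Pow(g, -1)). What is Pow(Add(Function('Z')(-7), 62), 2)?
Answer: Rational(27133681, 7056) ≈ 3845.5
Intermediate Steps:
Function('Z')(g) = Mul(Pow(g, -1), Pow(Add(-5, g), -1)) (Function('Z')(g) = Mul(Pow(Add(-5, g), -1), Pow(g, -1)) = Mul(Pow(g, -1), Pow(Add(-5, g), -1)))
Pow(Add(Function('Z')(-7), 62), 2) = Pow(Add(Mul(Pow(-7, -1), Pow(Add(-5, -7), -1)), 62), 2) = Pow(Add(Mul(Rational(-1, 7), Pow(-12, -1)), 62), 2) = Pow(Add(Mul(Rational(-1, 7), Rational(-1, 12)), 62), 2) = Pow(Add(Rational(1, 84), 62), 2) = Pow(Rational(5209, 84), 2) = Rational(27133681, 7056)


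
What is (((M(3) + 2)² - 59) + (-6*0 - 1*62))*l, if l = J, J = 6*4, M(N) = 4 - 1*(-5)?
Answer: 0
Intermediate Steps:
M(N) = 9 (M(N) = 4 + 5 = 9)
J = 24
l = 24
(((M(3) + 2)² - 59) + (-6*0 - 1*62))*l = (((9 + 2)² - 59) + (-6*0 - 1*62))*24 = ((11² - 59) + (0 - 62))*24 = ((121 - 59) - 62)*24 = (62 - 62)*24 = 0*24 = 0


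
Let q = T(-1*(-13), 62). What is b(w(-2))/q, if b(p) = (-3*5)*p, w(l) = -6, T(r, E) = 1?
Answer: 90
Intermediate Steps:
q = 1
b(p) = -15*p
b(w(-2))/q = -15*(-6)/1 = 90*1 = 90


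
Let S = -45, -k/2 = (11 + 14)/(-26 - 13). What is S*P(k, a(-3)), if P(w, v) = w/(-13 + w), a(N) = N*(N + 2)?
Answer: 2250/457 ≈ 4.9234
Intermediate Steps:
a(N) = N*(2 + N)
k = 50/39 (k = -2*(11 + 14)/(-26 - 13) = -50/(-39) = -50*(-1)/39 = -2*(-25/39) = 50/39 ≈ 1.2821)
S*P(k, a(-3)) = -750/(13*(-13 + 50/39)) = -750/(13*(-457/39)) = -750*(-39)/(13*457) = -45*(-50/457) = 2250/457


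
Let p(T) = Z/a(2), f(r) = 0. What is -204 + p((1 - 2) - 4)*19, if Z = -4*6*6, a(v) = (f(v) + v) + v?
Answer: -888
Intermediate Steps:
a(v) = 2*v (a(v) = (0 + v) + v = v + v = 2*v)
Z = -144 (Z = -24*6 = -144)
p(T) = -36 (p(T) = -144/(2*2) = -144/4 = -144*¼ = -36)
-204 + p((1 - 2) - 4)*19 = -204 - 36*19 = -204 - 684 = -888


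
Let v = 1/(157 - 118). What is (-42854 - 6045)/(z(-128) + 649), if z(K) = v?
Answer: -1907061/25312 ≈ -75.342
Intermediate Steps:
v = 1/39 ≈ 0.025641
z(K) = 1/39
(-42854 - 6045)/(z(-128) + 649) = (-42854 - 6045)/(1/39 + 649) = -48899/25312/39 = -48899*39/25312 = -1907061/25312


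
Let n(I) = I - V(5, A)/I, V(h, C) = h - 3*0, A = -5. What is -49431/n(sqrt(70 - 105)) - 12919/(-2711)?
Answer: 12919/2711 + 49431*I*sqrt(35)/40 ≈ 4.7654 + 7310.9*I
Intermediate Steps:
V(h, C) = h (V(h, C) = h + 0 = h)
n(I) = I - 5/I
-49431/n(sqrt(70 - 105)) - 12919/(-2711) = -49431/(sqrt(70 - 105) - 5/sqrt(70 - 105)) - 12919/(-2711) = -49431/(sqrt(-35) - 5*(-I*sqrt(35)/35)) - 12919*(-1/2711) = -49431/(I*sqrt(35) - 5*(-I*sqrt(35)/35)) + 12919/2711 = -49431/(I*sqrt(35) - (-1)*I*sqrt(35)/7) + 12919/2711 = -49431/(I*sqrt(35) + I*sqrt(35)/7) + 12919/2711 = -49431*(-I*sqrt(35)/40) + 12919/2711 = -(-49431)*I*sqrt(35)/40 + 12919/2711 = 49431*I*sqrt(35)/40 + 12919/2711 = 12919/2711 + 49431*I*sqrt(35)/40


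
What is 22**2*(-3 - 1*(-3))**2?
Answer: 0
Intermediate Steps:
22**2*(-3 - 1*(-3))**2 = 484*(-3 + 3)**2 = 484*0**2 = 484*0 = 0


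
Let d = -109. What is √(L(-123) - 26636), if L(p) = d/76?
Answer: 17*I*√133095/38 ≈ 163.21*I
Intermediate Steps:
L(p) = -109/76
√(L(-123) - 26636) = √(-109/76 - 26636) = √(-2024445/76) = 17*I*√133095/38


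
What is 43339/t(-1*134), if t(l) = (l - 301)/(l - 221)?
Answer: 3077069/87 ≈ 35369.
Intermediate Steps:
t(l) = (-301 + l)/(-221 + l)
43339/t(-1*134) = 43339/(((-301 - 1*134)/(-221 - 1*134))) = 43339/(((-301 - 134)/(-221 - 134))) = 43339/((-435/(-355))) = 43339/((-1/355*(-435))) = 43339/(87/71) = 43339*(71/87) = 3077069/87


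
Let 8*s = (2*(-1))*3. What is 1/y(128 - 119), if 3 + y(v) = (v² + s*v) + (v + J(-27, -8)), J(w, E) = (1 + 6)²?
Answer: 4/517 ≈ 0.0077369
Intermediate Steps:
J(w, E) = 49 (J(w, E) = 7² = 49)
s = -¾ (s = ((2*(-1))*3)/8 = (-2*3)/8 = (⅛)*(-6) = -¾ ≈ -0.75000)
y(v) = 46 + v² + v/4 (y(v) = -3 + ((v² - 3*v/4) + (v + 49)) = -3 + ((v² - 3*v/4) + (49 + v)) = -3 + (49 + v² + v/4) = 46 + v² + v/4)
1/y(128 - 119) = 1/(46 + (128 - 119)² + (128 - 119)/4) = 1/(46 + 9² + (¼)*9) = 1/(46 + 81 + 9/4) = 1/(517/4) = 4/517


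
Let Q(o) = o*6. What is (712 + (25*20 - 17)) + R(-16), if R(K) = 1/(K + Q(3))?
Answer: 2391/2 ≈ 1195.5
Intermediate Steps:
Q(o) = 6*o
R(K) = 1/(18 + K) (R(K) = 1/(K + 6*3) = 1/(K + 18) = 1/(18 + K))
(712 + (25*20 - 17)) + R(-16) = (712 + (25*20 - 17)) + 1/(18 - 16) = (712 + (500 - 17)) + 1/2 = (712 + 483) + ½ = 1195 + ½ = 2391/2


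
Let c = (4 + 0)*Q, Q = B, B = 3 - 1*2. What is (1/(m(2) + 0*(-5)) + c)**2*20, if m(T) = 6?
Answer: 3125/9 ≈ 347.22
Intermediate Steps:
B = 1 (B = 3 - 2 = 1)
Q = 1
c = 4 (c = (4 + 0)*1 = 4*1 = 4)
(1/(m(2) + 0*(-5)) + c)**2*20 = (1/(6 + 0*(-5)) + 4)**2*20 = (1/(6 + 0) + 4)**2*20 = (1/6 + 4)**2*20 = (25/6)**2*20 = (625/36)*20 = 3125/9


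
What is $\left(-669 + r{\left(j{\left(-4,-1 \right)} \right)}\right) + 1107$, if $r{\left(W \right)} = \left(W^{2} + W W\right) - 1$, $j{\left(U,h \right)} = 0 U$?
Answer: $437$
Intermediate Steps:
$j{\left(U,h \right)} = 0$
$r{\left(W \right)} = -1 + 2 W^{2}$ ($r{\left(W \right)} = \left(W^{2} + W^{2}\right) - 1 = 2 W^{2} - 1 = -1 + 2 W^{2}$)
$\left(-669 + r{\left(j{\left(-4,-1 \right)} \right)}\right) + 1107 = \left(-669 - \left(1 - 2 \cdot 0^{2}\right)\right) + 1107 = \left(-669 + \left(-1 + 2 \cdot 0\right)\right) + 1107 = \left(-669 + \left(-1 + 0\right)\right) + 1107 = \left(-669 - 1\right) + 1107 = -670 + 1107 = 437$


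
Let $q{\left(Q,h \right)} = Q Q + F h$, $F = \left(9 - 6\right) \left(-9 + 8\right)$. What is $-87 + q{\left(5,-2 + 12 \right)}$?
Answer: $-92$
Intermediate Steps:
$F = -3$ ($F = \left(9 - 6\right) \left(-1\right) = 3 \left(-1\right) = -3$)
$q{\left(Q,h \right)} = Q^{2} - 3 h$ ($q{\left(Q,h \right)} = Q Q - 3 h = Q^{2} - 3 h$)
$-87 + q{\left(5,-2 + 12 \right)} = -87 + \left(5^{2} - 3 \left(-2 + 12\right)\right) = -87 + \left(25 - 30\right) = -87 - 5 = -92$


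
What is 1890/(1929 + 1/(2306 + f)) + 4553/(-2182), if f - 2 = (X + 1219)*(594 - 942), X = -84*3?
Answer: -1556993854903/1406707538042 ≈ -1.1068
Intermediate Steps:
X = -252
f = -336514 (f = 2 + (-252 + 1219)*(594 - 942) = 2 + 967*(-348) = 2 - 336516 = -336514)
1890/(1929 + 1/(2306 + f)) + 4553/(-2182) = 1890/(1929 + 1/(2306 - 336514)) + 4553/(-2182) = 1890/(1929 + 1/(-334208)) + 4553*(-1/2182) = 1890/(1929 - 1/334208) - 4553/2182 = 1890/(644687231/334208) - 4553/2182 = 1890*(334208/644687231) - 4553/2182 = 631653120/644687231 - 4553/2182 = -1556993854903/1406707538042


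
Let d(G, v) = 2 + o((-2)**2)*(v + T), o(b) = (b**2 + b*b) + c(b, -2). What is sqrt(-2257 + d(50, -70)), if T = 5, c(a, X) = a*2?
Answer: I*sqrt(4855) ≈ 69.678*I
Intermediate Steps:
c(a, X) = 2*a
o(b) = 2*b + 2*b**2 (o(b) = (b**2 + b*b) + 2*b = (b**2 + b**2) + 2*b = 2*b**2 + 2*b = 2*b + 2*b**2)
d(G, v) = 202 + 40*v (d(G, v) = 2 + (2*(-2)**2*(1 + (-2)**2))*(v + 5) = 2 + (2*4*(1 + 4))*(5 + v) = 2 + (2*4*5)*(5 + v) = 2 + 40*(5 + v) = 2 + (200 + 40*v) = 202 + 40*v)
sqrt(-2257 + d(50, -70)) = sqrt(-2257 + (202 + 40*(-70))) = sqrt(-2257 + (202 - 2800)) = sqrt(-2257 - 2598) = sqrt(-4855) = I*sqrt(4855)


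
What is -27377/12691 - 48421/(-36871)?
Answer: -56415208/66847123 ≈ -0.84394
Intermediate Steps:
-27377/12691 - 48421/(-36871) = -27377*1/12691 - 48421*(-1/36871) = -3911/1813 + 48421/36871 = -56415208/66847123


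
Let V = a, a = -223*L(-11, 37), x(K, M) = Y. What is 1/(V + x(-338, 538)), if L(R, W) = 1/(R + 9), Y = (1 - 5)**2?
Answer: 2/255 ≈ 0.0078431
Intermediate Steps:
Y = 16 (Y = (-4)**2 = 16)
x(K, M) = 16
L(R, W) = 1/(9 + R)
a = 223/2 (a = -223/(9 - 11) = -223/(-2) = -223*(-1/2) = 223/2 ≈ 111.50)
V = 223/2 ≈ 111.50
1/(V + x(-338, 538)) = 1/(223/2 + 16) = 1/(255/2) = 2/255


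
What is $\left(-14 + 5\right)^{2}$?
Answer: $81$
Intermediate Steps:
$\left(-14 + 5\right)^{2} = \left(-9\right)^{2} = 81$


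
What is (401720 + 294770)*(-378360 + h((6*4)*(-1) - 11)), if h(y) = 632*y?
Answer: -278930315200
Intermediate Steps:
(401720 + 294770)*(-378360 + h((6*4)*(-1) - 11)) = (401720 + 294770)*(-378360 + 632*((6*4)*(-1) - 11)) = 696490*(-378360 + 632*(24*(-1) - 11)) = 696490*(-378360 + 632*(-24 - 11)) = 696490*(-378360 + 632*(-35)) = 696490*(-378360 - 22120) = 696490*(-400480) = -278930315200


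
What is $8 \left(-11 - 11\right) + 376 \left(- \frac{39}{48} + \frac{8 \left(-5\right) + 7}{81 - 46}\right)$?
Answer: $- \frac{58521}{70} \approx -836.01$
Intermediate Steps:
$8 \left(-11 - 11\right) + 376 \left(- \frac{39}{48} + \frac{8 \left(-5\right) + 7}{81 - 46}\right) = 8 \left(-22\right) + 376 \left(\left(-39\right) \frac{1}{48} + \frac{-40 + 7}{35}\right) = -176 + 376 \left(- \frac{13}{16} - \frac{33}{35}\right) = -176 + 376 \left(- \frac{983}{560}\right) = -176 - \frac{46201}{70} = - \frac{58521}{70}$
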